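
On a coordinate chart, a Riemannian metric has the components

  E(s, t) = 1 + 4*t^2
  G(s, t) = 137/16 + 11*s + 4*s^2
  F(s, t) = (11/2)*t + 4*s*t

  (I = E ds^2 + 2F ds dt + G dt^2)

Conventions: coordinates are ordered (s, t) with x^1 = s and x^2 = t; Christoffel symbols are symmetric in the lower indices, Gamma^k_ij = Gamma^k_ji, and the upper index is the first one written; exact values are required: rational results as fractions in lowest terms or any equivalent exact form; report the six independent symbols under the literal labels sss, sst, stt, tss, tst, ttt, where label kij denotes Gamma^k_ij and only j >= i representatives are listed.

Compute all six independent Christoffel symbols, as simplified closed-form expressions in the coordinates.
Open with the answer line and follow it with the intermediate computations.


Answer: Gamma_sss = 0, Gamma_sst = 64*t/(64*s^2 + 176*s + 64*t^2 + 137), Gamma_stt = 0, Gamma_tss = 0, Gamma_tst = (64*s + 88)/(64*s^2 + 176*s + 64*t^2 + 137), Gamma_ttt = 0

E = 1 + 4*t^2; F = (11/2)*t + 4*s*t; G = 137/16 + 11*s + 4*s^2
Gamma^k_ij = (1/2) g^{kl} (d_i g_jl + d_j g_il - d_l g_ij), with g^inv = (1/(EG-F^2)) [[G, -F], [-F, E]]
first partials: E_s = 0, E_t = 8*t, F_s = 4*t, F_t = 11/2 + 4*s, G_s = 11 + 8*s, G_t = 0
D = EG - F^2 = 137/16 + 11*s + 4*t^2 + 4*s^2
expanded: Gamma^s_ss = (G E_s - 2F F_s + F E_t)/(2D), Gamma^s_st = (G E_t - F G_s)/(2D), Gamma^s_tt = (2G F_t - G G_s - F G_t)/(2D), Gamma^t_ss = (2E F_s - E E_t - F E_s)/(2D), Gamma^t_st = (E G_s - F E_t)/(2D), Gamma^t_tt = (E G_t - 2F F_t + F G_s)/(2D); substitute and cancel common factors


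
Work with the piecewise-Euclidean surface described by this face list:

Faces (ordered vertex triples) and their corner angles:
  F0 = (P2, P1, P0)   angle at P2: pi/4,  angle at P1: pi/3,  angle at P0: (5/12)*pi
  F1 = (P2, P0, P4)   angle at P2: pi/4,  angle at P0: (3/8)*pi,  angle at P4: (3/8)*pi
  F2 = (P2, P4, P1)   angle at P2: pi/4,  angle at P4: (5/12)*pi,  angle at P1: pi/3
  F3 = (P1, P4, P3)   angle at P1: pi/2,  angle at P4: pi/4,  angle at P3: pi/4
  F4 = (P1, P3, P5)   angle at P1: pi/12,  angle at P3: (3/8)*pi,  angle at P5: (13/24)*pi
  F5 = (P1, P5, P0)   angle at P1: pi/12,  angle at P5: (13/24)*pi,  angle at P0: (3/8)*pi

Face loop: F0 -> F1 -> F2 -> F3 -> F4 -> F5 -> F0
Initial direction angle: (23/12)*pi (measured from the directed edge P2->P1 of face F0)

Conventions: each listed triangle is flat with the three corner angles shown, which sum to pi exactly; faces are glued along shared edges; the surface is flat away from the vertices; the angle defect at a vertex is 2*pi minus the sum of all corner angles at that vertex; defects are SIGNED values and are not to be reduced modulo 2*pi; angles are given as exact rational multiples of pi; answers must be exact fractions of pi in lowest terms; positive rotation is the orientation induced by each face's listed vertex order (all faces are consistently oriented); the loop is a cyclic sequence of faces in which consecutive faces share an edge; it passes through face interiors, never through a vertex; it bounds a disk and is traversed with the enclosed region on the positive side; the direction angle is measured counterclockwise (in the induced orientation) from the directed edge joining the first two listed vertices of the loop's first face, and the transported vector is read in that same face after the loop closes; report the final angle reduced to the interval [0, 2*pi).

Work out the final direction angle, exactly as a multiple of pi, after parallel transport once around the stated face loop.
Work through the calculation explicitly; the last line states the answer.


enclosed vertex P1: corner angles sum to (4/3)*pi, defect = 2*pi - (4/3)*pi = (2/3)*pi
enclosed vertex P2: corner angles sum to (3/4)*pi, defect = 2*pi - (3/4)*pi = (5/4)*pi
adding the enclosed defects to the starting angle (mod 2*pi, induced orientation) gives the holonomy
final angle = (23/12)*pi + (23/12)*pi = (11/6)*pi (mod 2*pi)

Answer: final direction angle = (11/6)*pi


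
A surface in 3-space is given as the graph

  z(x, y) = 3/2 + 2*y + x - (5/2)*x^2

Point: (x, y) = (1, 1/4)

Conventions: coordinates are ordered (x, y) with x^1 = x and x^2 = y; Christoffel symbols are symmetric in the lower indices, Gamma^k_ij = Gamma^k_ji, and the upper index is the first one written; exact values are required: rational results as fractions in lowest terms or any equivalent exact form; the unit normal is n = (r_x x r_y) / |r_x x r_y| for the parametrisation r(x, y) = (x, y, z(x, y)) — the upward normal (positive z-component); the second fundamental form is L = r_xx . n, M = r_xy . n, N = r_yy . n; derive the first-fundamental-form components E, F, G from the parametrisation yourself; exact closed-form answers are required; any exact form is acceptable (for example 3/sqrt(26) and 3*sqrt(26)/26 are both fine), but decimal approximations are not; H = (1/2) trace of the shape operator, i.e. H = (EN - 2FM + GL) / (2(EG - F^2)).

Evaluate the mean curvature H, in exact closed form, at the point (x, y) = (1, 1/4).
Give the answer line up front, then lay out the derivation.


Answer: H = -25*sqrt(21)/882

z_x = -4, z_y = 2, z_xx = -5, z_xy = 0, z_yy = 0
E = 17, F = -8, G = 5; answer radicand W^2 = 21
unnormalised second-form numerators: l = -5, m = 0, n = 0; L = l/sqrt(21), and similarly M = m/sqrt(W^2), N = n/sqrt(W^2)
H = (E*n - 2*F*m + G*l) / (2*(EG - F^2)*sqrt(W^2)); E*n - 2*F*m + G*l = -25, EG - F^2 = 21, so H = (-25/42)/sqrt(21)


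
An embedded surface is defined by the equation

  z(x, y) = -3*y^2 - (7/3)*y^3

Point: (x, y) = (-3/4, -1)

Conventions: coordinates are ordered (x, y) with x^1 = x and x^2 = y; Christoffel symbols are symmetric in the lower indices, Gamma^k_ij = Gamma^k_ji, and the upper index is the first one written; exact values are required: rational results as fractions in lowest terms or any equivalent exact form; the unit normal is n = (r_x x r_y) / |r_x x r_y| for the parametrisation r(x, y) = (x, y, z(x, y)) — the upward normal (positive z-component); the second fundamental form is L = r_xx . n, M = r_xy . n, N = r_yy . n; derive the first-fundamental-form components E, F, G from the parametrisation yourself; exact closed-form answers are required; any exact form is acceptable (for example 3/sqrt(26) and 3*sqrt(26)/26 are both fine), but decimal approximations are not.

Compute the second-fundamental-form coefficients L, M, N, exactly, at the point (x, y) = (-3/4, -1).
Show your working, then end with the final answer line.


z_x = 0, z_y = -1, z_xx = 0, z_xy = 0, z_yy = 8
E = 1, F = 0, G = 2; answer radicand W^2 = 2
unnormalised second-form numerators: l = 0, m = 0, n = 8; L = l/sqrt(2), and similarly M = m/sqrt(W^2), N = n/sqrt(W^2)

Answer: L = 0, M = 0, N = 4*sqrt(2)


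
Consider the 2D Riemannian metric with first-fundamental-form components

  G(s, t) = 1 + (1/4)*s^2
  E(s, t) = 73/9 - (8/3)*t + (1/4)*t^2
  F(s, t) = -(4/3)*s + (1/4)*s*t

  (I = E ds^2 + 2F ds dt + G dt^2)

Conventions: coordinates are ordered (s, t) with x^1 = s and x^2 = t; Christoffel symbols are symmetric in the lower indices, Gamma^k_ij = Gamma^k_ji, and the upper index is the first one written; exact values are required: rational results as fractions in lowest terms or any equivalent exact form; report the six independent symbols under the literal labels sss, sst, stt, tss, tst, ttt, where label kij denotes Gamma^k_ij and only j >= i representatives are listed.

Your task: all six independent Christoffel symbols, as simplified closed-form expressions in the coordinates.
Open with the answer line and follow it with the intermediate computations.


Answer: Gamma_sss = 0, Gamma_sst = (9*t - 48)/(9*s^2 + 9*t^2 - 96*t + 292), Gamma_stt = 0, Gamma_tss = 0, Gamma_tst = 9*s/(9*s^2 + 9*t^2 - 96*t + 292), Gamma_ttt = 0

E = 73/9 - (8/3)*t + (1/4)*t^2; F = -(4/3)*s + (1/4)*s*t; G = 1 + (1/4)*s^2
Gamma^k_ij = (1/2) g^{kl} (d_i g_jl + d_j g_il - d_l g_ij), with g^inv = (1/(EG-F^2)) [[G, -F], [-F, E]]
first partials: E_s = 0, E_t = -8/3 + (1/2)*t, F_s = -4/3 + (1/4)*t, F_t = (1/4)*s, G_s = (1/2)*s, G_t = 0
D = EG - F^2 = 73/9 - (8/3)*t + (1/4)*t^2 + (1/4)*s^2
expanded: Gamma^s_ss = (G E_s - 2F F_s + F E_t)/(2D), Gamma^s_st = (G E_t - F G_s)/(2D), Gamma^s_tt = (2G F_t - G G_s - F G_t)/(2D), Gamma^t_ss = (2E F_s - E E_t - F E_s)/(2D), Gamma^t_st = (E G_s - F E_t)/(2D), Gamma^t_tt = (E G_t - 2F F_t + F G_s)/(2D); substitute and cancel common factors


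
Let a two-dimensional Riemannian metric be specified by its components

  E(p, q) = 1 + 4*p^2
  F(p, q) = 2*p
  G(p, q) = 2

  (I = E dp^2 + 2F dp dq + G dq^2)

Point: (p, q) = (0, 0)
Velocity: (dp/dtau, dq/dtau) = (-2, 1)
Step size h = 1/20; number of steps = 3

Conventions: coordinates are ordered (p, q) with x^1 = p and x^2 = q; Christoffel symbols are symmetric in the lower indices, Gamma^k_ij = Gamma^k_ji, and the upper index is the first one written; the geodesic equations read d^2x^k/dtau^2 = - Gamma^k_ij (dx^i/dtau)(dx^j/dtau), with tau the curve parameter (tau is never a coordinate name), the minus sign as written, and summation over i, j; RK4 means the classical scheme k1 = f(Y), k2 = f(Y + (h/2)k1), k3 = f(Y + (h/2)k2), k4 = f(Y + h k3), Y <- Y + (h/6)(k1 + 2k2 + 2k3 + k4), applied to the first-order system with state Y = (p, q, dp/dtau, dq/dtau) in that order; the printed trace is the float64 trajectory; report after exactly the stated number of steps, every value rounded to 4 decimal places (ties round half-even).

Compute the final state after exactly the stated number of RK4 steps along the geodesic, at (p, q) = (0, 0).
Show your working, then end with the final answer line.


f(Y) = (dp/dtau, dq/dtau, -Gamma^p_ij Y'^i Y'^j, -Gamma^q_ij Y'^i Y'^j) with the Gammas evaluated at the stage position; h = 0.050000; intermediate values shown to 6 dp
step 0: p = 0.0000, q = 0.0000, dp/dtau = -2.0000, dq/dtau = 1.0000
step 1:
  k1: at (p, q) = (0.000000, 0.000000), (dp/dtau, dq/dtau) = (-2.000000, 1.000000); Gamma_ppp = 0.000000, Gamma_ppq = 0.000000, Gamma_pqq = 0.000000, Gamma_qpp = 1.000000, Gamma_qpq = 0.000000, Gamma_qqq = 0.000000; k1 = (-2.000000, 1.000000, 0.000000, -4.000000)
  k2: at (p, q) = (-0.050000, 0.025000), (dp/dtau, dq/dtau) = (-2.000000, 0.900000); Gamma_ppp = -0.099502, Gamma_ppq = 0.000000, Gamma_pqq = 0.000000, Gamma_qpp = 0.995025, Gamma_qpq = 0.000000, Gamma_qqq = 0.000000; k2 = (-2.000000, 0.900000, 0.398010, -3.980100)
  k3: at (p, q) = (-0.050000, 0.022500), (dp/dtau, dq/dtau) = (-1.990050, 0.900498); Gamma_ppp = -0.099502, Gamma_ppq = 0.000000, Gamma_pqq = 0.000000, Gamma_qpp = 0.995025, Gamma_qpq = 0.000000, Gamma_qqq = 0.000000; k3 = (-1.990050, 0.900498, 0.394060, -3.940595)
  k4: at (p, q) = (-0.099502, 0.045025), (dp/dtau, dq/dtau) = (-1.980297, 0.802970); Gamma_ppp = -0.195141, Gamma_ppq = 0.000000, Gamma_pqq = 0.000000, Gamma_qpp = 0.980583, Gamma_qpq = 0.000000, Gamma_qqq = 0.000000; k4 = (-1.980297, 0.802970, 0.765260, -3.845431)
  Y <- Y + (h/6)(k1 + 2k2 + 2k3 + k4): p = -0.0997, q = 0.0450, dp/dtau = -1.9804, dq/dtau = 0.8026
step 2:
  k1: at (p, q) = (-0.099670, 0.045033), (dp/dtau, dq/dtau) = (-1.980422, 0.802610); Gamma_ppp = -0.195457, Gamma_ppq = 0.000000, Gamma_pqq = 0.000000, Gamma_qpp = 0.980519, Gamma_qpq = 0.000000, Gamma_qqq = 0.000000; k1 = (-1.980422, 0.802610, 0.766594, -3.845664)
  k2: at (p, q) = (-0.149181, 0.065098), (dp/dtau, dq/dtau) = (-1.961257, 0.706468); Gamma_ppp = -0.285647, Gamma_ppq = 0.000000, Gamma_pqq = 0.000000, Gamma_qpp = 0.957387, Gamma_qpq = 0.000000, Gamma_qqq = 0.000000; k2 = (-1.961257, 0.706468, 1.098749, -3.682616)
  k3: at (p, q) = (-0.148701, 0.062695), (dp/dtau, dq/dtau) = (-1.952953, 0.710544); Gamma_ppp = -0.284807, Gamma_ppq = 0.000000, Gamma_pqq = 0.000000, Gamma_qpp = 0.957649, Gamma_qpq = 0.000000, Gamma_qqq = 0.000000; k3 = (-1.952953, 0.710544, 1.086263, -3.652496)
  k4: at (p, q) = (-0.197318, 0.080560), (dp/dtau, dq/dtau) = (-1.926109, 0.619985); Gamma_ppp = -0.366126, Gamma_ppq = 0.000000, Gamma_pqq = 0.000000, Gamma_qpp = 0.927757, Gamma_qpq = 0.000000, Gamma_qqq = 0.000000; k4 = (-1.926109, 0.619985, 1.358287, -3.441880)
  Y <- Y + (h/6)(k1 + 2k2 + 2k3 + k4): p = -0.1975, q = 0.0805, dp/dtau = -1.9263, dq/dtau = 0.6196
step 3:
  k1: at (p, q) = (-0.197461, 0.080505), (dp/dtau, dq/dtau) = (-1.926297, 0.619628); Gamma_ppp = -0.366354, Gamma_ppq = 0.000000, Gamma_pqq = 0.000000, Gamma_qpp = 0.927659, Gamma_qpq = 0.000000, Gamma_qqq = 0.000000; k1 = (-1.926297, 0.619628, 1.359399, -3.442193)
  k2: at (p, q) = (-0.245619, 0.095996), (dp/dtau, dq/dtau) = (-1.892312, 0.533574); Gamma_ppp = -0.438348, Gamma_ppq = 0.000000, Gamma_pqq = 0.000000, Gamma_qpp = 0.892334, Gamma_qpq = 0.000000, Gamma_qqq = 0.000000; k2 = (-1.892312, 0.533574, 1.569655, -3.195310)
  k3: at (p, q) = (-0.244769, 0.093844), (dp/dtau, dq/dtau) = (-1.887056, 0.539746); Gamma_ppp = -0.437156, Gamma_ppq = 0.000000, Gamma_pqq = 0.000000, Gamma_qpp = 0.892998, Gamma_qpq = 0.000000, Gamma_qqq = 0.000000; k3 = (-1.887056, 0.539746, 1.556705, -3.179947)
  k4: at (p, q) = (-0.291814, 0.107492), (dp/dtau, dq/dtau) = (-1.848462, 0.460631); Gamma_ppp = -0.498695, Gamma_ppq = 0.000000, Gamma_pqq = 0.000000, Gamma_qpp = 0.854474, Gamma_qpq = 0.000000, Gamma_qqq = 0.000000; k4 = (-1.848462, 0.460631, 1.703947, -2.919577)
  Y <- Y + (h/6)(k1 + 2k2 + 2k3 + k4): p = -0.2919, q = 0.1074, dp/dtau = -1.8487, dq/dtau = 0.4604

Answer: p = -0.2919, q = 0.1074, dp/dtau = -1.8487, dq/dtau = 0.4604


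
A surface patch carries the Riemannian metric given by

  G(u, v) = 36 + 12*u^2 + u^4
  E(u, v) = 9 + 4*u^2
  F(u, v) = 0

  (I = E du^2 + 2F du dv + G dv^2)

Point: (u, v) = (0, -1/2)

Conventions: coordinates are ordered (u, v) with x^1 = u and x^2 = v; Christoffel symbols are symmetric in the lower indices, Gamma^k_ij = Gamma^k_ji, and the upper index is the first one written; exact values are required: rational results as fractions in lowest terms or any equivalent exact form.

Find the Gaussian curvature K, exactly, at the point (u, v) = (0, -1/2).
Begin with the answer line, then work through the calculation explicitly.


Answer: K = -1/27

E = 9, F = 0, G = 36, EG - F^2 = 324 at the point
E_u = 0, E_v = 0, F_u = 0, F_v = 0, G_u = 0, G_v = 0
E_vv = 0, F_uv = 0, G_uu = 24
Compute both Brioschi determinants and normalise by (EG - F^2)^2.
M1 = [[-E_vv/2 + F_uv - G_uu/2, E_u/2, F_u - E_v/2], [F_v - G_u/2, E, F], [G_v/2, F, G]] = [[-12, 0, 0], [0, 9, 0], [0, 0, 36]]; det M1 = -3888
M2 = [[0, E_v/2, G_u/2], [E_v/2, E, F], [G_u/2, F, G]] = [[0, 0, 0], [0, 9, 0], [0, 0, 36]]; det M2 = 0
det M1 - det M2 = -3888; K = -3888 / (324)^2 = -1/27


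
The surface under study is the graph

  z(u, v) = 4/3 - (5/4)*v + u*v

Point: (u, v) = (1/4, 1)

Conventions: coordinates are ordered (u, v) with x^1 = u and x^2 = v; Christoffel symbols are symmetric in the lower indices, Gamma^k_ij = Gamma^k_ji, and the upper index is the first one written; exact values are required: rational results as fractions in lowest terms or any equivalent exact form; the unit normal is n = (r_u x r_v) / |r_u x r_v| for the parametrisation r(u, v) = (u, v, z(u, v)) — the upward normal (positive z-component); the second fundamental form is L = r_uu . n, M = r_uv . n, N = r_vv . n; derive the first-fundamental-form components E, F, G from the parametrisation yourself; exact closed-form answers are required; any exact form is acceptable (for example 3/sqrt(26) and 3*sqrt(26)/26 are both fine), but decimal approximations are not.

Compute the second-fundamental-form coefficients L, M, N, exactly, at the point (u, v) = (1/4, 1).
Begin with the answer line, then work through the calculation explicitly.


Answer: L = 0, M = sqrt(3)/3, N = 0

z_u = 1, z_v = -1, z_uu = 0, z_uv = 1, z_vv = 0
E = 2, F = -1, G = 2; answer radicand W^2 = 3
unnormalised second-form numerators: l = 0, m = 1, n = 0; L = l/sqrt(3), and similarly M = m/sqrt(W^2), N = n/sqrt(W^2)


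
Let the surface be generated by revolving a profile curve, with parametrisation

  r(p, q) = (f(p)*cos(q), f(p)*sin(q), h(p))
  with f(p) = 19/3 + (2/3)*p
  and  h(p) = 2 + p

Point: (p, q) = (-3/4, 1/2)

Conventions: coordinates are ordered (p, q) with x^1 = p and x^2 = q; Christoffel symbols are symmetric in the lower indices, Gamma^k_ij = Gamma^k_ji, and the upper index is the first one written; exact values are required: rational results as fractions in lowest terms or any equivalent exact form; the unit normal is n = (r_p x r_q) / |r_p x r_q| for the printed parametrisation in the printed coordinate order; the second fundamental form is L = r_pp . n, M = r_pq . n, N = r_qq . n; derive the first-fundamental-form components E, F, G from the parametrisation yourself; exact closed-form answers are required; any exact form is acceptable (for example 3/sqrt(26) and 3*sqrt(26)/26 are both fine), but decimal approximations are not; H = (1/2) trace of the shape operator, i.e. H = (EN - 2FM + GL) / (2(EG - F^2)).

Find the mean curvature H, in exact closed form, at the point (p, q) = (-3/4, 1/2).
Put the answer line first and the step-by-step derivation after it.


Answer: H = 9*sqrt(13)/455

f = 35/6, f' = 2/3, f'' = 0, h' = 1, h'' = 0
E = 13/9, F = 0, G = 1225/36; answer radicand W^2 = 13/9
unnormalised second-form numerators: l = 0, m = 0, n = 35/6; L = l/sqrt(13/9), and similarly M = m/sqrt(W^2), N = n/sqrt(W^2)
H = (E*n - 2*F*m + G*l) / (2*(EG - F^2)*sqrt(W^2)); E*n - 2*F*m + G*l = 455/54, EG - F^2 = 15925/324, so H = (3/35)/sqrt(13/9)


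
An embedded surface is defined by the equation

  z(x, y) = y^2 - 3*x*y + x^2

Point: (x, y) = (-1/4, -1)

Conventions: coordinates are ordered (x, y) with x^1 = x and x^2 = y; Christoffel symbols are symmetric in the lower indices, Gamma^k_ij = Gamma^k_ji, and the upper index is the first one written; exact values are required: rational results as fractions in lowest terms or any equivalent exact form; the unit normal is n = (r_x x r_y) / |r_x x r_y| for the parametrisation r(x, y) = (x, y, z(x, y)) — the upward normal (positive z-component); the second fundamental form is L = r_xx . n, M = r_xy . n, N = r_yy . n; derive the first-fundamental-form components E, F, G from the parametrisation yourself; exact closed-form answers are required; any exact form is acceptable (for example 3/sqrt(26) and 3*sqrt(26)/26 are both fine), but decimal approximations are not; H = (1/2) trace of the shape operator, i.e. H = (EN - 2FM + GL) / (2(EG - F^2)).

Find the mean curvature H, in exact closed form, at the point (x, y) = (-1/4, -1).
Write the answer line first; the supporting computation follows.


Answer: H = 28*sqrt(141)/19881

z_x = 5/2, z_y = -5/4, z_xx = 2, z_xy = -3, z_yy = 2
E = 29/4, F = -25/8, G = 41/16; answer radicand W^2 = 141/16
unnormalised second-form numerators: l = 2, m = -3, n = 2; L = l/sqrt(141/16), and similarly M = m/sqrt(W^2), N = n/sqrt(W^2)
H = (E*n - 2*F*m + G*l) / (2*(EG - F^2)*sqrt(W^2)); E*n - 2*F*m + G*l = 7/8, EG - F^2 = 141/16, so H = (7/141)/sqrt(141/16)


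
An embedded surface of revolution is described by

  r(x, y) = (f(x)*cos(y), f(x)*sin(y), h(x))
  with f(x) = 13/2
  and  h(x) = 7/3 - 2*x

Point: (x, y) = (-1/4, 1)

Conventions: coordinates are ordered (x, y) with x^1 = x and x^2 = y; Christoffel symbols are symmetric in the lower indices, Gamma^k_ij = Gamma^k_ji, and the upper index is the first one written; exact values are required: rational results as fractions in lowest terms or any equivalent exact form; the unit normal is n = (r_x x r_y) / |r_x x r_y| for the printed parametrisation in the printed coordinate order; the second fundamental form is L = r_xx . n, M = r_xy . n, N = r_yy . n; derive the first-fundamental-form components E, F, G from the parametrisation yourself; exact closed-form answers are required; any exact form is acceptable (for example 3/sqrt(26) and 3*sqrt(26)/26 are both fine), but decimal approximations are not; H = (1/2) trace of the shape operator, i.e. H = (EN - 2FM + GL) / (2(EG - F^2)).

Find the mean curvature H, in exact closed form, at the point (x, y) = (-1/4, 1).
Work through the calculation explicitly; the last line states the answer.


f = 13/2, f' = 0, f'' = 0, h' = -2, h'' = 0
E = 4, F = 0, G = 169/4; answer radicand W^2 = 4
unnormalised second-form numerators: l = 0, m = 0, n = -13; L = l/sqrt(4), and similarly M = m/sqrt(W^2), N = n/sqrt(W^2)
H = (E*n - 2*F*m + G*l) / (2*(EG - F^2)*sqrt(W^2)); E*n - 2*F*m + G*l = -52, EG - F^2 = 169, so H = (-2/13)/sqrt(4)

Answer: H = -1/13


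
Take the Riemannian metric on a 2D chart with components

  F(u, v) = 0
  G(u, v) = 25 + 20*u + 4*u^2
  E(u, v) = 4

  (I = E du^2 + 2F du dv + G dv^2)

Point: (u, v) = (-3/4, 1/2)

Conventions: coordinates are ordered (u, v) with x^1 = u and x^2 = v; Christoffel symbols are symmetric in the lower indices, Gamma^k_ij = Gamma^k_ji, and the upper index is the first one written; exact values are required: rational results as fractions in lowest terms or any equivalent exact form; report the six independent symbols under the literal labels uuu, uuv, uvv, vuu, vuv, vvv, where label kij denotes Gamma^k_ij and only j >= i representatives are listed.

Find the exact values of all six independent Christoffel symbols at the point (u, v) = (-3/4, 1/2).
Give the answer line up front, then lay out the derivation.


Answer: Gamma_uuu = 0, Gamma_uuv = 0, Gamma_uvv = -7/4, Gamma_vuu = 0, Gamma_vuv = 4/7, Gamma_vvv = 0

E = 4, F = 0, G = 49/4 at the point
E_u = 0, E_v = 0, F_u = 0, F_v = 0, G_u = 14, G_v = 0
EG - F^2 = 49;  g^inv = (1/49) * [[49/4, 0], [0, 4]]
first-kind symbols [ij,l] = (1/2)(d_i g_jl + d_j g_il - d_l g_ij): [uu,u] = E_u/2 = 0, [uu,v] = F_u - E_v/2 = 0, [uv,u] = E_v/2 = 0, [uv,v] = G_u/2 = 7, [vv,u] = F_v - G_u/2 = -7, [vv,v] = G_v/2 = 0
Gamma^u_ij = (G*[ij,u] - F*[ij,v])/(EG - F^2), Gamma^v_ij = (E*[ij,v] - F*[ij,u])/(EG - F^2)


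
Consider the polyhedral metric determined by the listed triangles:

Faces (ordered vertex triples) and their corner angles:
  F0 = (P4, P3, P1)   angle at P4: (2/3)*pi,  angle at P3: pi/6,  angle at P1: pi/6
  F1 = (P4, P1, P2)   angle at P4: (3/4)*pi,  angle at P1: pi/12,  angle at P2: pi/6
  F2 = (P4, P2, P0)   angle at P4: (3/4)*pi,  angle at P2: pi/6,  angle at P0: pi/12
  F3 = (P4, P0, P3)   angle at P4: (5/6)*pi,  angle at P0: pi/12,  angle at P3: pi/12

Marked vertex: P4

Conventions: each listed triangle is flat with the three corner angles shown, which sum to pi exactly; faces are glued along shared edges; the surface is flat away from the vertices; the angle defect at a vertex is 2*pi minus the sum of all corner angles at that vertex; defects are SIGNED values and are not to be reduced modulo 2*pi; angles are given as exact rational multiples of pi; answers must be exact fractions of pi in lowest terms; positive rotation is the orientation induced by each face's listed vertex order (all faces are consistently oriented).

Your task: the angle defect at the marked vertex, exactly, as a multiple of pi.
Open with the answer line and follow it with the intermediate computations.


Answer: defect(P4) = -pi

Sum of corner angles at P4: 3*pi
defect = 2*pi - 3*pi


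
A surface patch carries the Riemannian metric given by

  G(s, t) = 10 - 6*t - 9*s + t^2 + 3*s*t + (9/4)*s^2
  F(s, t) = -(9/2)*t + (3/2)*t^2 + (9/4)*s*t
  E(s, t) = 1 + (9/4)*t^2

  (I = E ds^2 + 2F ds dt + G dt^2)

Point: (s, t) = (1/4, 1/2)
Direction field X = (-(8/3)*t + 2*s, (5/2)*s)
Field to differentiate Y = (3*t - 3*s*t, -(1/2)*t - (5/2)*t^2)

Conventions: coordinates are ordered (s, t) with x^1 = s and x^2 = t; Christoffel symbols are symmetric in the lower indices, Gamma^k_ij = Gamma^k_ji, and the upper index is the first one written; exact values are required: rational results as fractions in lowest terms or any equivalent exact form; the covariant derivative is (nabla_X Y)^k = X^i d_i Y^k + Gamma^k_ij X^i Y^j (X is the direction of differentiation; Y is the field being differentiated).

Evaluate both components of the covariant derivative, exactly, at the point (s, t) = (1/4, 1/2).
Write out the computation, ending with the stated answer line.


E = 25/16, F = -51/32, G = 353/64 at the point
E_s = 0, E_t = 9/4, F_s = 9/8, F_t = -39/16, G_s = -51/8, G_t = -17/4
EG - F^2 = 389/64;  g^inv = (64/389) * [[353/64, 51/32], [51/32, 25/16]]
first-kind symbols [ij,l] = (1/2)(d_i g_jl + d_j g_il - d_l g_ij): [ss,s] = E_s/2 = 0, [ss,t] = F_s - E_t/2 = 0, [st,s] = E_t/2 = 9/8, [st,t] = G_s/2 = -51/16, [tt,s] = F_t - G_s/2 = 3/4, [tt,t] = G_t/2 = -17/8
Gamma^s_ij = (G*[ij,s] - F*[ij,t])/(EG - F^2), Gamma^t_ij = (E*[ij,t] - F*[ij,s])/(EG - F^2)
Gamma_sss = 0, Gamma_sst = 72/389, Gamma_stt = 48/389, Gamma_tss = 0, Gamma_tst = -204/389, Gamma_ttt = -136/389
X = (-5/6, 5/8), Y = (9/8, -7/8) at the point

Answer: (nabla_X Y)^s = 35525/12448, (nabla_X Y)^t = -15155/6224


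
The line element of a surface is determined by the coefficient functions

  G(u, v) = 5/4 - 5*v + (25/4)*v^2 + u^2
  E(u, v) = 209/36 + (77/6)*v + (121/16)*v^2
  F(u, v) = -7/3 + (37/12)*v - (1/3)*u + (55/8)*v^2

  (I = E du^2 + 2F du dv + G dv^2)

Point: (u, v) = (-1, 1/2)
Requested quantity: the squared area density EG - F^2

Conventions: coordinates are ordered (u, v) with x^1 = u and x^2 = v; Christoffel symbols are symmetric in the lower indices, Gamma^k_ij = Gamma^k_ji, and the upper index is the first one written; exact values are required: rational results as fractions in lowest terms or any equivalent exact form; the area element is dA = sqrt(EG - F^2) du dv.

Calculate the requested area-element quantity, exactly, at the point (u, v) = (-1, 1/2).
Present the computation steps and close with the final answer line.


E = 8129/576, F = 121/96, G = 21/16; EG - F^2 = 39017/2304

Answer: EG - F^2 = 39017/2304


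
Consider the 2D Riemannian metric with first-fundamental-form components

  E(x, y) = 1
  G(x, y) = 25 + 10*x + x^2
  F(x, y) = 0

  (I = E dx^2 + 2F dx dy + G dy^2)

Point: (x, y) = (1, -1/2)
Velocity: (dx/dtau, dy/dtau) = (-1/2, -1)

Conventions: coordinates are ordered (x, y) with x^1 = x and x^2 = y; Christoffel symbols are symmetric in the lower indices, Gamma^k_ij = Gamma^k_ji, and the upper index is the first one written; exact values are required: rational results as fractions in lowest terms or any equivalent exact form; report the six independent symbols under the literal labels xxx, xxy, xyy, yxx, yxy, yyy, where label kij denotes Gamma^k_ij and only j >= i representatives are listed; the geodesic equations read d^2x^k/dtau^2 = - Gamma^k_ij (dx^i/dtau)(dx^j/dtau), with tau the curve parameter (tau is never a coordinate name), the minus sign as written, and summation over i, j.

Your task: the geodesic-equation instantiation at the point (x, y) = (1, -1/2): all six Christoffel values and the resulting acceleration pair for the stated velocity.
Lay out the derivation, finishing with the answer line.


E = 1, F = 0, G = 36 at the point
E_x = 0, E_y = 0, F_x = 0, F_y = 0, G_x = 12, G_y = 0
EG - F^2 = 36;  g^inv = (1/36) * [[36, 0], [0, 1]]
first-kind symbols [ij,l] = (1/2)(d_i g_jl + d_j g_il - d_l g_ij): [xx,x] = E_x/2 = 0, [xx,y] = F_x - E_y/2 = 0, [xy,x] = E_y/2 = 0, [xy,y] = G_x/2 = 6, [yy,x] = F_y - G_x/2 = -6, [yy,y] = G_y/2 = 0
Gamma^x_ij = (G*[ij,x] - F*[ij,y])/(EG - F^2), Gamma^y_ij = (E*[ij,y] - F*[ij,x])/(EG - F^2)
Gamma_xxx = 0, Gamma_xxy = 0, Gamma_xyy = -6, Gamma_yxx = 0, Gamma_yxy = 1/6, Gamma_yyy = 0
d^2x/dtau^2 = -(Gamma_xxx*(-1/2)^2 + 2*Gamma_xxy*(-1/2)*(-1) + Gamma_xyy*(-1)^2) = 6
d^2y/dtau^2 = -(Gamma_yxx*(-1/2)^2 + 2*Gamma_yxy*(-1/2)*(-1) + Gamma_yyy*(-1)^2) = -1/6

Answer: Gamma_xxx = 0, Gamma_xxy = 0, Gamma_xyy = -6, Gamma_yxx = 0, Gamma_yxy = 1/6, Gamma_yyy = 0; accelerations (d^2x/dtau^2, d^2y/dtau^2) = (6, -1/6)


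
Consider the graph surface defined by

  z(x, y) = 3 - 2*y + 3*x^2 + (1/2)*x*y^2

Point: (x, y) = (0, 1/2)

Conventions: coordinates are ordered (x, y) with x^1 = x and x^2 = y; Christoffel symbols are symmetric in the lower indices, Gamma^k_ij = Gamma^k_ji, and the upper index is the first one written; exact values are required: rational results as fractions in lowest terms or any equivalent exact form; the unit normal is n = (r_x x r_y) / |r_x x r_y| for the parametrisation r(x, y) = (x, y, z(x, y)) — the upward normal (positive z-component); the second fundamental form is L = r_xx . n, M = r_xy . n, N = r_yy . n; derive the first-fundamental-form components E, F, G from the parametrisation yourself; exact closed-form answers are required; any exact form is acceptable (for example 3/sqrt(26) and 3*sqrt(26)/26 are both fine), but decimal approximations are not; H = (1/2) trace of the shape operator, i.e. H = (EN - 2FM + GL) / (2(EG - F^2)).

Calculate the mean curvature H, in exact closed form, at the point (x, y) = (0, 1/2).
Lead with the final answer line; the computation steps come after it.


Answer: H = 7744*sqrt(321)/103041

z_x = 1/8, z_y = -2, z_xx = 6, z_xy = 1/2, z_yy = 0
E = 65/64, F = -1/4, G = 5; answer radicand W^2 = 321/64
unnormalised second-form numerators: l = 6, m = 1/2, n = 0; L = l/sqrt(321/64), and similarly M = m/sqrt(W^2), N = n/sqrt(W^2)
H = (E*n - 2*F*m + G*l) / (2*(EG - F^2)*sqrt(W^2)); E*n - 2*F*m + G*l = 121/4, EG - F^2 = 321/64, so H = (968/321)/sqrt(321/64)


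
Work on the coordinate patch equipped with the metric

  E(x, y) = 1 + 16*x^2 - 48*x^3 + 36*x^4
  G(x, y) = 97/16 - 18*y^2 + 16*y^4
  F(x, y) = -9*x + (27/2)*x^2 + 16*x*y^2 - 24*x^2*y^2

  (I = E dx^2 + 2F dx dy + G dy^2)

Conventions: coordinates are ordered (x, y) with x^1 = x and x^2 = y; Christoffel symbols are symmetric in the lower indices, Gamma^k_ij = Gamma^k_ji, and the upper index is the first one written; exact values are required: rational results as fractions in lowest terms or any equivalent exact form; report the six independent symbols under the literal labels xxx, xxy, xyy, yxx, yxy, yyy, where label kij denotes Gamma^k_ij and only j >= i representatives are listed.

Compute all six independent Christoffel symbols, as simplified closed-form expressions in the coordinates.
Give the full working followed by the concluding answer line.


E = 1 + 16*x^2 - 48*x^3 + 36*x^4; F = -9*x + (27/2)*x^2 + 16*x*y^2 - 24*x^2*y^2; G = 97/16 - 18*y^2 + 16*y^4
Gamma^k_ij = (1/2) g^{kl} (d_i g_jl + d_j g_il - d_l g_ij), with g^inv = (1/(EG-F^2)) [[G, -F], [-F, E]]
first partials: E_x = 32*x - 144*x^2 + 144*x^3, E_y = 0, F_x = -9 + 27*x + 16*y^2 - 48*x*y^2, F_y = 32*x*y - 48*x^2*y, G_x = 0, G_y = -36*y + 64*y^3
D = EG - F^2 = 97/16 - 18*y^2 + 16*x^2 - 48*x^3 + 16*y^4 + 36*x^4
expanded: Gamma^x_xx = (G E_x - 2F F_x + F E_y)/(2D), Gamma^x_xy = (G E_y - F G_x)/(2D), Gamma^x_yy = (2G F_y - G G_x - F G_y)/(2D), Gamma^y_xx = (2E F_x - E E_y - F E_x)/(2D), Gamma^y_xy = (E G_x - F E_y)/(2D), Gamma^y_yy = (E G_y - 2F F_y + F G_x)/(2D); substitute and cancel common factors

Answer: Gamma_xxx = (1152*x^3 - 1152*x^2 + 256*x)/(576*x^4 - 768*x^3 + 256*x^2 + 256*y^4 - 288*y^2 + 97), Gamma_xxy = 0, Gamma_xyy = (-768*x^2*y + 512*x*y)/(576*x^4 - 768*x^3 + 256*x^2 + 256*y^4 - 288*y^2 + 97), Gamma_yxx = (-768*x*y^2 + 432*x + 256*y^2 - 144)/(576*x^4 - 768*x^3 + 256*x^2 + 256*y^4 - 288*y^2 + 97), Gamma_yxy = 0, Gamma_yyy = (512*y^3 - 288*y)/(576*x^4 - 768*x^3 + 256*x^2 + 256*y^4 - 288*y^2 + 97)


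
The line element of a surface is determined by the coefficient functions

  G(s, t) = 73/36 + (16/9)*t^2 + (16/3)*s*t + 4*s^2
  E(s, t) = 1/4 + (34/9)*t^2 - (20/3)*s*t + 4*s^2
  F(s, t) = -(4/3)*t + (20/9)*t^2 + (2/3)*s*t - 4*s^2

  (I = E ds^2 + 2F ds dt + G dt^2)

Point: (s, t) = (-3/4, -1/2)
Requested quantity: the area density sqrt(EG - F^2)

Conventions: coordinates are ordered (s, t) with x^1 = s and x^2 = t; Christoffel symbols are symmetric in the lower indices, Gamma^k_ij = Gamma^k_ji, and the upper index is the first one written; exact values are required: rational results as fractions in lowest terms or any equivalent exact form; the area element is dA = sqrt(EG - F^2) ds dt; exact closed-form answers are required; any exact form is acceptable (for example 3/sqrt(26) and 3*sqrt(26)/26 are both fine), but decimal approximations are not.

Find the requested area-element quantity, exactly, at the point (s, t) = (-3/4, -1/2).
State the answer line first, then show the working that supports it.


Answer: sqrt(EG - F^2) = sqrt(1861)/18

E = 17/18, F = -7/9, G = 121/18; EG - F^2 = 1861/324


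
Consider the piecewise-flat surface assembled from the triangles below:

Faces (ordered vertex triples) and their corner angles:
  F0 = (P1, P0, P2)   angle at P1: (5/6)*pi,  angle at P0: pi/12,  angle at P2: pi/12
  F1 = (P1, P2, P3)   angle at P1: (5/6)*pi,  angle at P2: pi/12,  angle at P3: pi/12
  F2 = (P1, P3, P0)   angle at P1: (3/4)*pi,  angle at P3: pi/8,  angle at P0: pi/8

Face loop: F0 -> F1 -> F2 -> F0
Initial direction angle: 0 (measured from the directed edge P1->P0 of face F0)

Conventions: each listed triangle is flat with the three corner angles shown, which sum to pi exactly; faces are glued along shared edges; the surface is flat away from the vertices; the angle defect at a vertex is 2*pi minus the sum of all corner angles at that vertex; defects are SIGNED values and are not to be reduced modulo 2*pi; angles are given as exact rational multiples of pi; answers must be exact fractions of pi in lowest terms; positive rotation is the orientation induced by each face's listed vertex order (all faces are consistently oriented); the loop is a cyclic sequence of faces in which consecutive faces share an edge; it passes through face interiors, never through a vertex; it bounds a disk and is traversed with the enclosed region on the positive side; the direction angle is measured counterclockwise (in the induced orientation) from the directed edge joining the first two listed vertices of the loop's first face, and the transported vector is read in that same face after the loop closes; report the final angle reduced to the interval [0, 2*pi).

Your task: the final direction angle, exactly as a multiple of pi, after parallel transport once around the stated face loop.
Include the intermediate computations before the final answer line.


enclosed vertex P1: corner angles sum to (29/12)*pi, defect = 2*pi - (29/12)*pi = (-5/12)*pi
the final direction is the initial angle plus the enclosed defects, taken mod 2*pi in the induced orientation
final angle = 0 - (5/12)*pi = (19/12)*pi (mod 2*pi)

Answer: final direction angle = (19/12)*pi


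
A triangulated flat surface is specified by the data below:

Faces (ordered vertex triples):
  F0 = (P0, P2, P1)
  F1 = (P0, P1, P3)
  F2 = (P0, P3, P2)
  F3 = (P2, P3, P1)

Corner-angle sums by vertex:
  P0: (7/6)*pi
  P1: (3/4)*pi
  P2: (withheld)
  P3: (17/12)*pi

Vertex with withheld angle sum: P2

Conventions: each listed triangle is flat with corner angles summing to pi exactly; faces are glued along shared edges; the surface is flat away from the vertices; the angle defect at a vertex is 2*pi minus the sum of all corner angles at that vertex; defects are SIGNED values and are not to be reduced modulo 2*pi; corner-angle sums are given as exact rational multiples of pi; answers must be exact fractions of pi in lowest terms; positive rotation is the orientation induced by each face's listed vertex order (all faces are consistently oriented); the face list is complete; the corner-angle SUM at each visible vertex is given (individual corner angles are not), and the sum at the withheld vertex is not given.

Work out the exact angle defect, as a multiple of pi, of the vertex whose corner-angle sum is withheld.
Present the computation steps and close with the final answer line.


V = 4, E = 6, F = 4; chi = V - E + F = 2
Gauss-Bonnet: total defect = 2*pi*chi = 4*pi; visible defects sum to (8/3)*pi

Answer: defect(P2) = (4/3)*pi


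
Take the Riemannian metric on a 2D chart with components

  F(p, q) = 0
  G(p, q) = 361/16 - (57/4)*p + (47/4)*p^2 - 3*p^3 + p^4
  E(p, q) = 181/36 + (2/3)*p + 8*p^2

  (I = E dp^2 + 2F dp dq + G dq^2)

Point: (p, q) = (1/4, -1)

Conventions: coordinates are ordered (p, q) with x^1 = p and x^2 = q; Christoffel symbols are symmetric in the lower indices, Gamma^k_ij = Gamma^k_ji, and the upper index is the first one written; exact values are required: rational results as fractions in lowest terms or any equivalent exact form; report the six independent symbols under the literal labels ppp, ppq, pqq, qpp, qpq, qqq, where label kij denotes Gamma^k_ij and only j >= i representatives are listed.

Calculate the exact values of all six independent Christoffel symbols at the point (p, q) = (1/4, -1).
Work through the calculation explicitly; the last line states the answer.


E = 205/36, F = 0, G = 5041/256 at the point
E_p = 14/3, E_q = 0, F_p = 0, F_q = 0, G_p = -71/8, G_q = 0
EG - F^2 = 1033405/9216;  g^inv = (9216/1033405) * [[5041/256, 0], [0, 205/36]]
first-kind symbols [ij,l] = (1/2)(d_i g_jl + d_j g_il - d_l g_ij): [pp,p] = E_p/2 = 7/3, [pp,q] = F_p - E_q/2 = 0, [pq,p] = E_q/2 = 0, [pq,q] = G_p/2 = -71/16, [qq,p] = F_q - G_p/2 = 71/16, [qq,q] = G_q/2 = 0
Gamma^p_ij = (G*[ij,p] - F*[ij,q])/(EG - F^2), Gamma^q_ij = (E*[ij,q] - F*[ij,p])/(EG - F^2)

Answer: Gamma_ppp = 84/205, Gamma_ppq = 0, Gamma_pqq = 639/820, Gamma_qpp = 0, Gamma_qpq = -16/71, Gamma_qqq = 0


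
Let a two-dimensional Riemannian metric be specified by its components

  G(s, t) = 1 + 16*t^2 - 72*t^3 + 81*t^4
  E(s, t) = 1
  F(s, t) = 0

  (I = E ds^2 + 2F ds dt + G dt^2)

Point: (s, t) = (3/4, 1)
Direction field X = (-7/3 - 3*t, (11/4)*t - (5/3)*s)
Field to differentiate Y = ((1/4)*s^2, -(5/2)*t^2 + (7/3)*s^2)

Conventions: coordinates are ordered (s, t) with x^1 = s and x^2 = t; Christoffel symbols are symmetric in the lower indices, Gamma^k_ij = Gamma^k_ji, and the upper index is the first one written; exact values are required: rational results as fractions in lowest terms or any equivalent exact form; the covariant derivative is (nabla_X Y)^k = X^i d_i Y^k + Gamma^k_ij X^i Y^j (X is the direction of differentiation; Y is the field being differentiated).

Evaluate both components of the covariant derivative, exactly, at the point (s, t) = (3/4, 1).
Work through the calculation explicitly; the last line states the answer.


E = 1, F = 0, G = 26 at the point
E_s = 0, E_t = 0, F_s = 0, F_t = 0, G_s = 0, G_t = 140
EG - F^2 = 26;  g^inv = (1/26) * [[26, 0], [0, 1]]
first-kind symbols [ij,l] = (1/2)(d_i g_jl + d_j g_il - d_l g_ij): [ss,s] = E_s/2 = 0, [ss,t] = F_s - E_t/2 = 0, [st,s] = E_t/2 = 0, [st,t] = G_s/2 = 0, [tt,s] = F_t - G_s/2 = 0, [tt,t] = G_t/2 = 70
Gamma^s_ij = (G*[ij,s] - F*[ij,t])/(EG - F^2), Gamma^t_ij = (E*[ij,t] - F*[ij,s])/(EG - F^2)
Gamma_sss = 0, Gamma_sst = 0, Gamma_stt = 0, Gamma_tss = 0, Gamma_tst = 0, Gamma_ttt = 35/13
X = (-16/3, 3/2), Y = (9/64, -19/16) at the point

Answer: (nabla_X Y)^s = -2, (nabla_X Y)^t = -38641/1248


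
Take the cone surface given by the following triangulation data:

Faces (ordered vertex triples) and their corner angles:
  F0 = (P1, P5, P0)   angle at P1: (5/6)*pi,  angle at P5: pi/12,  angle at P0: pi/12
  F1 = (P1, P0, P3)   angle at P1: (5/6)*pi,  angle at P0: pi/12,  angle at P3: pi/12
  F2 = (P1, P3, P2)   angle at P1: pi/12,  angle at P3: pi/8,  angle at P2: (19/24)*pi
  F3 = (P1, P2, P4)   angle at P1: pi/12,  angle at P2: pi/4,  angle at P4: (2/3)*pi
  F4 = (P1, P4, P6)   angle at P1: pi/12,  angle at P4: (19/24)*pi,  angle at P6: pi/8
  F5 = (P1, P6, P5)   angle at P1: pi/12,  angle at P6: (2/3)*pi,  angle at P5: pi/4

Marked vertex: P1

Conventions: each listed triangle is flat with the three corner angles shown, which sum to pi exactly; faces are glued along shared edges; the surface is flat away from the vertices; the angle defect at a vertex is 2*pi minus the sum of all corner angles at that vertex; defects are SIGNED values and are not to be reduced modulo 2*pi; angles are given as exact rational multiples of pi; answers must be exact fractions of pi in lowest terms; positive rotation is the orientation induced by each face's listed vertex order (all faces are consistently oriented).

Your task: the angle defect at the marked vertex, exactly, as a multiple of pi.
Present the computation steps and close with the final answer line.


Sum of corner angles at P1: 2*pi
defect = 2*pi - 2*pi

Answer: defect(P1) = 0


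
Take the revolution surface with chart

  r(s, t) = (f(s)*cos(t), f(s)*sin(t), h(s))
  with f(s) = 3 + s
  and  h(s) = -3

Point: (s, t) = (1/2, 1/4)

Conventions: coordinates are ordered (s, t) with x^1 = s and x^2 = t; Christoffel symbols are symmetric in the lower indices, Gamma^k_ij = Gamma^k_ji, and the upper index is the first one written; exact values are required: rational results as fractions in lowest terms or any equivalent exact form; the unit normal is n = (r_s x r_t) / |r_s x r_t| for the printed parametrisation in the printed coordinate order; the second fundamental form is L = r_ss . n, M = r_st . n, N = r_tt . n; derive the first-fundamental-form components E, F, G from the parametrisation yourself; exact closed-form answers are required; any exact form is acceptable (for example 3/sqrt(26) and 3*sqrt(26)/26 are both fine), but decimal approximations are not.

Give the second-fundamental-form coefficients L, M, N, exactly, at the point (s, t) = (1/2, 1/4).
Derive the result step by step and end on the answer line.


f = 7/2, f' = 1, f'' = 0, h' = 0, h'' = 0
E = 1, F = 0, G = 49/4; answer radicand W^2 = 1
unnormalised second-form numerators: l = 0, m = 0, n = 0; L = l/sqrt(1), and similarly M = m/sqrt(W^2), N = n/sqrt(W^2)

Answer: L = 0, M = 0, N = 0
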